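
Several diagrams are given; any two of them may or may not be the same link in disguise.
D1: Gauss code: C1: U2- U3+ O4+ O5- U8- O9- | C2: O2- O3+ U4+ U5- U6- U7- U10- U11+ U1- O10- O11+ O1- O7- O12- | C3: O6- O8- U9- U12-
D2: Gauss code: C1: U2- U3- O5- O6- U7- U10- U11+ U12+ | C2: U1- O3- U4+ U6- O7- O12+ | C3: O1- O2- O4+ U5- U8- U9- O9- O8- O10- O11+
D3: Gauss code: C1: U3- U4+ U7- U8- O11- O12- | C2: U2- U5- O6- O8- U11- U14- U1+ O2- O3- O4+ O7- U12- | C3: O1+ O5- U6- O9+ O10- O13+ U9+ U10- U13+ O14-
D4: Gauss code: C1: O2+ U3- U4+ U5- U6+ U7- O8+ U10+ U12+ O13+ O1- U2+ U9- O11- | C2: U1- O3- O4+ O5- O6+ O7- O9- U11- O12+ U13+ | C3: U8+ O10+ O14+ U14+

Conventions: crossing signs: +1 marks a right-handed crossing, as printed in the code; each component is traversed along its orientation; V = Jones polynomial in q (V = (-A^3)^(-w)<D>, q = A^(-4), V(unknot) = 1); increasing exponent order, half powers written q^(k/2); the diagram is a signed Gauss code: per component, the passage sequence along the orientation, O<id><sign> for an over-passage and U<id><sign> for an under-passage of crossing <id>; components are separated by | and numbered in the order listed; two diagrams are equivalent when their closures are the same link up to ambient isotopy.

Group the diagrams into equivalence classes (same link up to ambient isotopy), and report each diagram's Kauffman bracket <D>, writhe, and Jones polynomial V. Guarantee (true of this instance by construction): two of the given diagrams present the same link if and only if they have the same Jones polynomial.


grouping into links: {D1, D2} | {D3} | {D4}
V(D1) = q^-5 + 2q^-3 + q^-1  (w -6, c 12, <D> = A^-14 + 2A^-6 + A^2)
V(D2) = q^-5 + 2q^-3 + q^-1  [12 crossings, <D> = A^-14 + 2A^-6 + A^2, w = -6]
V(D3) = q^-8 - q^-7 + 2q^-6 - q^-5 + 2q^-4 + q^-2  (w -6, c 14, <D> = A^-10 + 2A^-2 - A^2 + 2A^6 - A^10 + A^14)
D4 (bracket A^-2 + 2A^6 + A^14; 14 crossings at w = +2): V = q^-2 + 2 + q^2
key observation: 3 values of V(q) split the 4 diagrams


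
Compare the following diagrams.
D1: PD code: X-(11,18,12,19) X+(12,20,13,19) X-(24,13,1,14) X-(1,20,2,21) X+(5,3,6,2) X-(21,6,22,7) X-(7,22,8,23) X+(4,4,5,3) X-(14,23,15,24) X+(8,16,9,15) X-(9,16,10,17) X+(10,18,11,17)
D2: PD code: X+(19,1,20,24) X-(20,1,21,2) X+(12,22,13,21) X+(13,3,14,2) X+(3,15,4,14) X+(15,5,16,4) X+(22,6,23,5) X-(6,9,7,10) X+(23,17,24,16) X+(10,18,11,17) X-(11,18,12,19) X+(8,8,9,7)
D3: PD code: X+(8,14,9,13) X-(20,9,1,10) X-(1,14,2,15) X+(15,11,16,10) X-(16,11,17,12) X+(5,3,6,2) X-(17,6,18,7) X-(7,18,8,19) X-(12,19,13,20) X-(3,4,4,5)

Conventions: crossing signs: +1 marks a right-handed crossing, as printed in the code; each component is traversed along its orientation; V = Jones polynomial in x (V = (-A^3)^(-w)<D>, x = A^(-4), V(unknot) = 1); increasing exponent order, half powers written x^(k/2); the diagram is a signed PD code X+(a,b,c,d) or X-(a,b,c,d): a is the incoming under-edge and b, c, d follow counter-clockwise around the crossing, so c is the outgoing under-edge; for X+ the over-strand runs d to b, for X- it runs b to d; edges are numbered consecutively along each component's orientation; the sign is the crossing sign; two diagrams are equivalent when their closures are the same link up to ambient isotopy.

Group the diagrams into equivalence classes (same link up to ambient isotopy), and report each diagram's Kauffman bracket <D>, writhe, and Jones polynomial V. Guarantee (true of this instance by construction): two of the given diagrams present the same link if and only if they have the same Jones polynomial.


classes: {D1, D3} | {D2}
V(D1) = -x^-6 + x^-5 - x^-4 + 2x^-3 - x^-2 + x^-1  [12 crossings, <D> = A^-2 - A^2 + 2A^6 - A^10 + A^14 - A^18, w = -2]
V(D2) = x^2 + x^4 - x^5 + x^6 - x^7  (w +6, c 12, <D> = -A^-10 + A^-6 - A^-2 + A^2 + A^10)
V(D3) = -x^-6 + x^-5 - x^-4 + 2x^-3 - x^-2 + x^-1  (w -4, c 10, <D> = A^-8 - A^-4 + 2 - A^4 + A^8 - A^12)
insight: 2 classes among 3 diagrams; unequal V(x) rules out equality


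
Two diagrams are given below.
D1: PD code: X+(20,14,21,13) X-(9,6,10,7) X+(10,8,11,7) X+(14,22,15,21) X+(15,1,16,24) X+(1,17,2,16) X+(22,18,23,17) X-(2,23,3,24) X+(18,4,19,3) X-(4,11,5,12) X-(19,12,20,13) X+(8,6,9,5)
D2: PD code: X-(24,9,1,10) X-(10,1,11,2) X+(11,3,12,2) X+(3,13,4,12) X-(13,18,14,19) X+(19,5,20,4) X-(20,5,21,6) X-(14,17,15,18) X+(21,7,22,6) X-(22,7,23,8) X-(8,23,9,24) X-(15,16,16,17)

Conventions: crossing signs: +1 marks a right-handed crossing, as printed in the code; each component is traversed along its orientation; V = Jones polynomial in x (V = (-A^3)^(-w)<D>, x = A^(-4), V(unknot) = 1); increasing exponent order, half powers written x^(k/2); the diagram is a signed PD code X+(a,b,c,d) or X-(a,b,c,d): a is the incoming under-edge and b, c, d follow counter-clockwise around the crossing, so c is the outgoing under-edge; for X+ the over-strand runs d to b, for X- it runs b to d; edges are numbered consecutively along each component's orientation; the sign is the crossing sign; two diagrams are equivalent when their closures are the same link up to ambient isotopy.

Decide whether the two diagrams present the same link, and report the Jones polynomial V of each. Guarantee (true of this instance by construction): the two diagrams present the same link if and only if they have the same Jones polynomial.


equivalent: no
D1 (bracket -A^-12 + A^-8 - A^-4 + 2 - A^4 + A^8; 12 crossings at w = +4): V = x - x^2 + 2x^3 - x^4 + x^5 - x^6
D2 (bracket A^-12; 12 crossings at w = -4): V = 1
key observation: 2 classes among 2 diagrams; unequal V(x) rules out equality


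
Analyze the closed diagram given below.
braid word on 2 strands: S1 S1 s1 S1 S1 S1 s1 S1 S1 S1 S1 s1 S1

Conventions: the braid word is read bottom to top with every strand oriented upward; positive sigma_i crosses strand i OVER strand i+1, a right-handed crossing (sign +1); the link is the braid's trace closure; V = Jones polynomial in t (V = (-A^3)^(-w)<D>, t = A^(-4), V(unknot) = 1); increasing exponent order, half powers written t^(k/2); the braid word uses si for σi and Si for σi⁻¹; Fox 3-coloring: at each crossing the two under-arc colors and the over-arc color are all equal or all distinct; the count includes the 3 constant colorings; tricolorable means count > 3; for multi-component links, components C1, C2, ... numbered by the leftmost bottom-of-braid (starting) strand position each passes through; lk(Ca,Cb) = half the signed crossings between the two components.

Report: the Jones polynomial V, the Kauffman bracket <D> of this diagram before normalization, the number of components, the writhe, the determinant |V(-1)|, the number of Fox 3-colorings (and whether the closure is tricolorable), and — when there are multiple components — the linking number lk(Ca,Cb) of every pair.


V(t) = -t^-10 + t^-9 - t^-8 + t^-7 - t^-6 + t^-5 + t^-3
bracket: -A^-9 - A^-1 + A^3 - A^7 + A^11 - A^15 + A^19, w = -7
1 component, writhe -7, over 13 crossings
det 7, colorings 3 of 3^13 — not tricolorable
observation: |V(-1)| = 7: so not tricolorable, since 3 does not divide 7


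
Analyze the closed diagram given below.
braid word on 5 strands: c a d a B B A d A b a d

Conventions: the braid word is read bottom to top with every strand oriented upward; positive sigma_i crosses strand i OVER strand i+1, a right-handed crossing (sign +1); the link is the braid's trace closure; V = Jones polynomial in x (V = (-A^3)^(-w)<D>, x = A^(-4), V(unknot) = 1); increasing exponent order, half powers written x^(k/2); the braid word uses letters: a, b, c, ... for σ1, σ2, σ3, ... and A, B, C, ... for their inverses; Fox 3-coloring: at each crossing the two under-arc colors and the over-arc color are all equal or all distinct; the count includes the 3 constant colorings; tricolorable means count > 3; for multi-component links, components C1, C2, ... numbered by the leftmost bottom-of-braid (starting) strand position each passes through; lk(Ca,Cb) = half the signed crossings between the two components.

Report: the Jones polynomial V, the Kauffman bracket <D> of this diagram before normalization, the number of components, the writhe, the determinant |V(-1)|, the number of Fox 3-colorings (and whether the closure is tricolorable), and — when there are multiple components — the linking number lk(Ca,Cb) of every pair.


Jones polynomial: V(x) = -x^-2 + 2x^-1 - 3 + 6x - 6x^2 + 7x^3 - 6x^4 + 4x^5 - 3x^6 + x^7
<D> = A^-16 - 3A^-12 + 4A^-8 - 6A^-4 + 7 - 6A^4 + 6A^8 - 3A^12 + 2A^16 - A^20; writhe +4
components 1, writhe +4 (12 crossings)
3-colorings: 9 of 3^12, det 39 — tricolorable
note: det 39 = |V(-1)|; divisible by 3, so tricolorable


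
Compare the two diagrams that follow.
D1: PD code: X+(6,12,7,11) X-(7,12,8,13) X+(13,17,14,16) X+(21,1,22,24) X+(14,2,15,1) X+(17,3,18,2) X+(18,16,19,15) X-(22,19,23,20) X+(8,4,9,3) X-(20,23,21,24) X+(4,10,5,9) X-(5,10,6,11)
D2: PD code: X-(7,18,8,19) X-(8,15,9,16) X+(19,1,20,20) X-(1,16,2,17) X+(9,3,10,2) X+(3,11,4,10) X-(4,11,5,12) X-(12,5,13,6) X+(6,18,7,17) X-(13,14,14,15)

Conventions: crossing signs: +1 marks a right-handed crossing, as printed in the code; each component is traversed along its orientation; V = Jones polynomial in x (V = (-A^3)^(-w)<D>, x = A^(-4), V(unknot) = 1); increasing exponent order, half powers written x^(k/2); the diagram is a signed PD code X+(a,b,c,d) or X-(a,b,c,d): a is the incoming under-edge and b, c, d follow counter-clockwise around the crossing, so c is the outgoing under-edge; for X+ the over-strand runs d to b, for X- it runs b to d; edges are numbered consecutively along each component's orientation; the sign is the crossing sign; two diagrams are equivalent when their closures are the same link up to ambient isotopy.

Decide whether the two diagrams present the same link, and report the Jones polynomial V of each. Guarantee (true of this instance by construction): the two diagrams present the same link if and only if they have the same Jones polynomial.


equivalent: no
D1 (bracket -A^-4 + 1 + A^8; 12 crossings at w = +4): V = x + x^3 - x^4
D2 (bracket A^-6; 10 crossings at w = -2): V = 1
key observation: comparing 2 Jones polynomials yields 2 groups


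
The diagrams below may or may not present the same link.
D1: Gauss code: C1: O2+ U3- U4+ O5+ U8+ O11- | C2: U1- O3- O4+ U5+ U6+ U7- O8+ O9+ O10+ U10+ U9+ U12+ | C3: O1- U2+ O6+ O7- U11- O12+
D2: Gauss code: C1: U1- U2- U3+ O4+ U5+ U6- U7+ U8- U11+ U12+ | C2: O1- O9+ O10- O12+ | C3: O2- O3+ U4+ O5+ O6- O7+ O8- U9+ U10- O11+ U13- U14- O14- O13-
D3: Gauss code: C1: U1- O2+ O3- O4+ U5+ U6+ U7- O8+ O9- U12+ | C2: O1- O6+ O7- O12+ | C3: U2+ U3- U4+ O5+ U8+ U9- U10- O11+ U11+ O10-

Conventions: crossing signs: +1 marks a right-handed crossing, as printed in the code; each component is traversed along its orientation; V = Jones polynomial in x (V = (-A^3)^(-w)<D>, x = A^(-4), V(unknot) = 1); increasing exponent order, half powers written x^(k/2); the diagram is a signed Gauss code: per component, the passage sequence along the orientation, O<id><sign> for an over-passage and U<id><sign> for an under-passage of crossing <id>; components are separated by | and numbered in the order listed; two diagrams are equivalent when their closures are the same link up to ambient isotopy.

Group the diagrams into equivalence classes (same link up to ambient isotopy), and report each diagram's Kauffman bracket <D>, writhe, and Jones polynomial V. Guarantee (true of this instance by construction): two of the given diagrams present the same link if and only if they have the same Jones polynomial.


grouping into links: {D1, D2, D3}
V(D1) = 1 + x + x^2 + x^3  (w +4, c 12, <D> = 1 + A^4 + A^8 + A^12)
V(D2) = 1 + x + x^2 + x^3  [14 crossings, <D> = A^-12 + A^-8 + A^-4 + 1, w = 0]
V(D3) = 1 + x + x^2 + x^3  [12 crossings, <D> = A^-6 + A^-2 + A^2 + A^6, w = +2]
why: all 3 diagrams share one V(x), hence one class


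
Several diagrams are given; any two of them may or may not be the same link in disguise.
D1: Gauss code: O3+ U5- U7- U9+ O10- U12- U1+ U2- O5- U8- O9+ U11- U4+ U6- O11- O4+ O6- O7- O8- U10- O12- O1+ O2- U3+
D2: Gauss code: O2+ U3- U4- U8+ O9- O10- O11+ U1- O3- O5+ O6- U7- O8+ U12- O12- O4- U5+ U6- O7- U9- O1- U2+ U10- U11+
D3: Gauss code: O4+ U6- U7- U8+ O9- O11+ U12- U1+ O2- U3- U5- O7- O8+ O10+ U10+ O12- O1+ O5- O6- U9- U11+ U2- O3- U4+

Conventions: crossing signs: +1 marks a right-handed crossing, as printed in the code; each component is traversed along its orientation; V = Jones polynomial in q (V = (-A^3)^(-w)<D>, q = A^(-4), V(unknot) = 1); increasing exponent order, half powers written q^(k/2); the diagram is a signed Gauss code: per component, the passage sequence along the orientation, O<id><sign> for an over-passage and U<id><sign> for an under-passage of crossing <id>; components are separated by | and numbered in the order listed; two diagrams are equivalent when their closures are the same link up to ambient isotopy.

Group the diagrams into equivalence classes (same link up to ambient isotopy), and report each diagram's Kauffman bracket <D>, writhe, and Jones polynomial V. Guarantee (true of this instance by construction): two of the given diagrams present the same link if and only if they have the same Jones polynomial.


classes: {D1, D2, D3}
V(D1) = -q^-4 + q^-3 + q^-1  [12 crossings, <D> = A^-8 + 1 - A^4, w = -4]
V(D2) = -q^-4 + q^-3 + q^-1  (w -4, c 12, <D> = A^-8 + 1 - A^4)
V(D3) = -q^-4 + q^-3 + q^-1  (w -2, c 12, <D> = A^-2 + A^6 - A^10)
insight: one V(q) for all 3 diagrams — one class (guaranteed)


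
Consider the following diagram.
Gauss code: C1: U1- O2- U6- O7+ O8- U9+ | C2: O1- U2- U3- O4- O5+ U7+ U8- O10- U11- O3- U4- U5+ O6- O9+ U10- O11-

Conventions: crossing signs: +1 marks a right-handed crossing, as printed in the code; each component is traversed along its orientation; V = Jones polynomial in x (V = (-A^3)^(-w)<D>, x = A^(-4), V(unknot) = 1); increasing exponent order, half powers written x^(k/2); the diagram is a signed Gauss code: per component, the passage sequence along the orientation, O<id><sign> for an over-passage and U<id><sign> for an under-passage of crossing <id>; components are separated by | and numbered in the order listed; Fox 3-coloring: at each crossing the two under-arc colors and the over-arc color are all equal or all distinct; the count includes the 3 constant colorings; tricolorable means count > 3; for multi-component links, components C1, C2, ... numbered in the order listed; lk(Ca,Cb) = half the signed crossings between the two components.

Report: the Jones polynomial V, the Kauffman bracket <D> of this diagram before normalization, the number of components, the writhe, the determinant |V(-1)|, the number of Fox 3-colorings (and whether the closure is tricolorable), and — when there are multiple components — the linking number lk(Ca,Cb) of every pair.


V(x) = x^(-13/2) - x^(-11/2) + x^(-9/2) - 2x^(-7/2) - x^(-3/2)
bracket: A^-9 + 2A^-1 - A^3 + A^7 - A^11, w = -5
2 components, writhe -5, over 11 crossings
lk(C1,C2) = -1
det 6, colorings 9 of 3^11 — tricolorable
observation: summing lk over 1 pair gives -1


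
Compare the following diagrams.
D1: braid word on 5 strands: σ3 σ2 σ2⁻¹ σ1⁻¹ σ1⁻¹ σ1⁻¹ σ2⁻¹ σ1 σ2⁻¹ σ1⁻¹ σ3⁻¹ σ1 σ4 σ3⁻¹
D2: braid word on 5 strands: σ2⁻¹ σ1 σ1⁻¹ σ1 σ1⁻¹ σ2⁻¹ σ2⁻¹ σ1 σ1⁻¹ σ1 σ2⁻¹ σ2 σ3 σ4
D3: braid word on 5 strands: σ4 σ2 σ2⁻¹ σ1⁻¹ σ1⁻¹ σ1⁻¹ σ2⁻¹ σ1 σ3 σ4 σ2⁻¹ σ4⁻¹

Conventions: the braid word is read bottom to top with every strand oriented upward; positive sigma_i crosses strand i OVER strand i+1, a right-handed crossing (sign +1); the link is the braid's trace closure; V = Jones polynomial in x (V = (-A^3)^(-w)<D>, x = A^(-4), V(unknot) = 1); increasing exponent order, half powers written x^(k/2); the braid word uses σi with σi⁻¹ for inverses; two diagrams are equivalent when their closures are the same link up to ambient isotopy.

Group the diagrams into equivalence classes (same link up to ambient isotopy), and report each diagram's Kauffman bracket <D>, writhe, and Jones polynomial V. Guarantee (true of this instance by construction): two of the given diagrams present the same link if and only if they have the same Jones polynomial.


equivalence classes: {D1, D3} | {D2}
D1 (bracket A^-8 - A^-4 + 2 - A^4 + A^8 - A^12; 14 crossings at w = -4): V = -x^-6 + x^-5 - x^-4 + 2x^-3 - x^-2 + x^-1
V(D2) = -x^-4 + x^-3 + x^-1  (w 0, c 14, <D> = A^4 + A^12 - A^16)
V(D3) = -x^-6 + x^-5 - x^-4 + 2x^-3 - x^-2 + x^-1  [12 crossings, <D> = A^-2 - A^2 + 2A^6 - A^10 + A^14 - A^18, w = -2]
key observation: 2 values of V(x) split the 3 diagrams


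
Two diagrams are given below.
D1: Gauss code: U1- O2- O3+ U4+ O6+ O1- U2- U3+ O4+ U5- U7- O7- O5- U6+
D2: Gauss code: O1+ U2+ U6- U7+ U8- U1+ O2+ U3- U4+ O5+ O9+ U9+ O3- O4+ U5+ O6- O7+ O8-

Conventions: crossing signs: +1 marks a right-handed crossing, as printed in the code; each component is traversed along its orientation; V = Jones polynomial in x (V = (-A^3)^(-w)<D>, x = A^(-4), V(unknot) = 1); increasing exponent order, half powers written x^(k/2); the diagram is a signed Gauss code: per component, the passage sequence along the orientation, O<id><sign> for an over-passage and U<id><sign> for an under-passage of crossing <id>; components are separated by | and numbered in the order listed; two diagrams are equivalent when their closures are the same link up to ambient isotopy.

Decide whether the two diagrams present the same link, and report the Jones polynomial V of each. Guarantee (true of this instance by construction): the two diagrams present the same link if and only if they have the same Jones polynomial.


equivalent: yes
D1 (bracket -A^-3; 7 crossings at w = -1): V = 1
D2 (bracket -A^9; 9 crossings at w = +3): V = 1
key observation: Reidemeister moves carry D1 (7 crossings) to D2 (9)


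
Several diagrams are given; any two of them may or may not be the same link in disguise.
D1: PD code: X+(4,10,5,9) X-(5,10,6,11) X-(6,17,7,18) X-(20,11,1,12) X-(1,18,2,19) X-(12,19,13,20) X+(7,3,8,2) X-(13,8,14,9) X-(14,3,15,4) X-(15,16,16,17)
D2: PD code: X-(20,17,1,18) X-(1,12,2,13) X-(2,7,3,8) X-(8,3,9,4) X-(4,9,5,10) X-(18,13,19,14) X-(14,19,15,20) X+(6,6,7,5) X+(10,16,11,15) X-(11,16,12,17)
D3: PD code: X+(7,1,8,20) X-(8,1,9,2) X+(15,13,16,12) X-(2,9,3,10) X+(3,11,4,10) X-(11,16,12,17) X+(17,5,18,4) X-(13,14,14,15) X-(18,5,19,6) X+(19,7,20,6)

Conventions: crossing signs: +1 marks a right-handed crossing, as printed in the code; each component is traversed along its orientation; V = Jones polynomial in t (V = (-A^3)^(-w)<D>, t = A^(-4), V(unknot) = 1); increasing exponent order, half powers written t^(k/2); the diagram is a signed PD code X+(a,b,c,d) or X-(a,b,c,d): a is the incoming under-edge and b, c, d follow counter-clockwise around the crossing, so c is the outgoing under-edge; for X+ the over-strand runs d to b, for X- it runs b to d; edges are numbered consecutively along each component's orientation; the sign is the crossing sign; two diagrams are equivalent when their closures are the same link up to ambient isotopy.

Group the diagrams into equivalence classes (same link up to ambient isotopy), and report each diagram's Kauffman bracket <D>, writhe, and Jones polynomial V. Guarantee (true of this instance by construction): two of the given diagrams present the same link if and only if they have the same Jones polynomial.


classes: {D1} | {D2} | {D3}
V(D1) = -t^-6 + t^-5 - t^-4 + 2t^-3 - t^-2 + t^-1  [10 crossings, <D> = A^-14 - A^-10 + 2A^-6 - A^-2 + A^2 - A^6, w = -6]
D2 (bracket A^-10 + 2A^-2 - 2A^2 + A^6 - 2A^10 + A^14; 10 crossings at w = -6): V = t^-8 - 2t^-7 + t^-6 - 2t^-5 + 2t^-4 + t^-2
D3 (bracket 1; 10 crossings at w = 0): V = 1
note: 3 values of V(t) split the 3 diagrams


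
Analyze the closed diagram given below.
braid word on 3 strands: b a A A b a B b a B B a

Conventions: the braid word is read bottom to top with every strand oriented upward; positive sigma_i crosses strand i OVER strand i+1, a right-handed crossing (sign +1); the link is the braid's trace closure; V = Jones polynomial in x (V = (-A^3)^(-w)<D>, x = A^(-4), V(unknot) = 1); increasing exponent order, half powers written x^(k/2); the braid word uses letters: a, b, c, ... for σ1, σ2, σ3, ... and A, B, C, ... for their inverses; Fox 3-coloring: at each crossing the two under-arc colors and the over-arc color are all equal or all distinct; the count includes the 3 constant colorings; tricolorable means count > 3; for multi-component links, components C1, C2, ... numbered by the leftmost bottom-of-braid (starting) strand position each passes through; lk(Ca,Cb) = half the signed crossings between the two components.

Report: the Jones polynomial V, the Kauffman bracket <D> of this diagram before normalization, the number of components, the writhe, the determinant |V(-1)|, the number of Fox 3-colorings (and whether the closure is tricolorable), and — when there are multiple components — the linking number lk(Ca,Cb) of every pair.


V = -x^-1 + 2 - x + 2x^2 - x^3 + x^4 - x^5
<D> = -A^-14 + A^-10 - A^-6 + 2A^-2 - A^2 + 2A^6 - A^10 (w = +2)
1 component over 12 crossings, w = +2
9 Fox colorings among 3^12, |V(-1)| = 9: tricolorable
why: det 9 = |V(-1)|; divisible by 3, so tricolorable


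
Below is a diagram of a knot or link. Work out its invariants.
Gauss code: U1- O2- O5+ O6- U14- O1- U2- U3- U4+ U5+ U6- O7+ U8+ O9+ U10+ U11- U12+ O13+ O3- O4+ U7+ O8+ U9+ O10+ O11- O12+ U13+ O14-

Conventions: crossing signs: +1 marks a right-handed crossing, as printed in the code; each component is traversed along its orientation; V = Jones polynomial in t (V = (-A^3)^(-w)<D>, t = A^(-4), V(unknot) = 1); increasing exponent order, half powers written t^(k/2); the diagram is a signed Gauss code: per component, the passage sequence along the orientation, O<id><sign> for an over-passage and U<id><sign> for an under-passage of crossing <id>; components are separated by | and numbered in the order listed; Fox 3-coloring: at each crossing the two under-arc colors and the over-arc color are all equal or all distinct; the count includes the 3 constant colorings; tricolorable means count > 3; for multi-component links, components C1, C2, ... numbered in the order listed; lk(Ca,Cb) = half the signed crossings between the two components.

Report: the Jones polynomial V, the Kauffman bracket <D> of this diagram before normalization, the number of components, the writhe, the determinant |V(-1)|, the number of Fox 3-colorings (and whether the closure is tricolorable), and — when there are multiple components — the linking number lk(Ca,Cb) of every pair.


V(t) = -t^-2 + t^-1 - 1 + 3t - 2t^2 + 3t^3 - 2t^4 + t^5 - t^6
bracket: -A^-18 + A^-14 - 2A^-10 + 3A^-6 - 2A^-2 + 3A^2 - A^6 + A^10 - A^14, w = +2
1 component, writhe +2, over 14 crossings
det 15, colorings 9 of 3^14 — tricolorable
observation: w = +2 (over 14 crossings) is diagram-only; (-A^3)^(-2) removes it from V


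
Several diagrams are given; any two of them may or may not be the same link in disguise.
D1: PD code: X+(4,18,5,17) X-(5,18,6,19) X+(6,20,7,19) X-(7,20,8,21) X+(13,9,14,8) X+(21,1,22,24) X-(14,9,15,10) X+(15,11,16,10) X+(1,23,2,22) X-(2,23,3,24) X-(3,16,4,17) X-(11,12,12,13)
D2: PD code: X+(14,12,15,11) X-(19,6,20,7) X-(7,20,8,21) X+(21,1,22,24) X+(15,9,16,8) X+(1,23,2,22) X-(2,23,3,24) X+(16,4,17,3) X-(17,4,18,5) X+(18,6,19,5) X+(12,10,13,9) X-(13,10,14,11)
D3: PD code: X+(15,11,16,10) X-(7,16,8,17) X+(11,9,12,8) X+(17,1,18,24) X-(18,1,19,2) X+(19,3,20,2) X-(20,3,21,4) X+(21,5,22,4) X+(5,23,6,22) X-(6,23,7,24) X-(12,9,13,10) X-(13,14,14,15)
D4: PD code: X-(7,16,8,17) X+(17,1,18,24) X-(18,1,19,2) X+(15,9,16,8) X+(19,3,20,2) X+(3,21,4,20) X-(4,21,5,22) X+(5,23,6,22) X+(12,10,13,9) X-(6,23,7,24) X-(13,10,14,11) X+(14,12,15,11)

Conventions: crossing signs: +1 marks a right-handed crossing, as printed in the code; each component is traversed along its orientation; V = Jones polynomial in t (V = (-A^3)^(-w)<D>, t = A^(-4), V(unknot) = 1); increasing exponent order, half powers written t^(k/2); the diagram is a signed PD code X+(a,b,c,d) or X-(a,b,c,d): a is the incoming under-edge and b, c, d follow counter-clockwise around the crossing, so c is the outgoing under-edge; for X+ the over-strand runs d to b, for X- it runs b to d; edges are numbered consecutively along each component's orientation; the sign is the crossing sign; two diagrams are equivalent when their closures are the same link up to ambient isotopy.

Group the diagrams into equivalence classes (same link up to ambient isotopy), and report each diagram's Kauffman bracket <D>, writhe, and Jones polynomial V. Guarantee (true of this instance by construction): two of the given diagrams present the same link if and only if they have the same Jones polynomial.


classes: {D1, D2, D3, D4}
V(D1) = 1  [12 crossings, <D> = 1, w = 0]
V(D2) = 1  [12 crossings, <D> = A^6, w = +2]
V(D3) = 1  (w 0, c 12, <D> = 1)
D4 (bracket A^6; 12 crossings at w = +2): V = 1
insight: all 4 diagrams share one V(t), hence one class


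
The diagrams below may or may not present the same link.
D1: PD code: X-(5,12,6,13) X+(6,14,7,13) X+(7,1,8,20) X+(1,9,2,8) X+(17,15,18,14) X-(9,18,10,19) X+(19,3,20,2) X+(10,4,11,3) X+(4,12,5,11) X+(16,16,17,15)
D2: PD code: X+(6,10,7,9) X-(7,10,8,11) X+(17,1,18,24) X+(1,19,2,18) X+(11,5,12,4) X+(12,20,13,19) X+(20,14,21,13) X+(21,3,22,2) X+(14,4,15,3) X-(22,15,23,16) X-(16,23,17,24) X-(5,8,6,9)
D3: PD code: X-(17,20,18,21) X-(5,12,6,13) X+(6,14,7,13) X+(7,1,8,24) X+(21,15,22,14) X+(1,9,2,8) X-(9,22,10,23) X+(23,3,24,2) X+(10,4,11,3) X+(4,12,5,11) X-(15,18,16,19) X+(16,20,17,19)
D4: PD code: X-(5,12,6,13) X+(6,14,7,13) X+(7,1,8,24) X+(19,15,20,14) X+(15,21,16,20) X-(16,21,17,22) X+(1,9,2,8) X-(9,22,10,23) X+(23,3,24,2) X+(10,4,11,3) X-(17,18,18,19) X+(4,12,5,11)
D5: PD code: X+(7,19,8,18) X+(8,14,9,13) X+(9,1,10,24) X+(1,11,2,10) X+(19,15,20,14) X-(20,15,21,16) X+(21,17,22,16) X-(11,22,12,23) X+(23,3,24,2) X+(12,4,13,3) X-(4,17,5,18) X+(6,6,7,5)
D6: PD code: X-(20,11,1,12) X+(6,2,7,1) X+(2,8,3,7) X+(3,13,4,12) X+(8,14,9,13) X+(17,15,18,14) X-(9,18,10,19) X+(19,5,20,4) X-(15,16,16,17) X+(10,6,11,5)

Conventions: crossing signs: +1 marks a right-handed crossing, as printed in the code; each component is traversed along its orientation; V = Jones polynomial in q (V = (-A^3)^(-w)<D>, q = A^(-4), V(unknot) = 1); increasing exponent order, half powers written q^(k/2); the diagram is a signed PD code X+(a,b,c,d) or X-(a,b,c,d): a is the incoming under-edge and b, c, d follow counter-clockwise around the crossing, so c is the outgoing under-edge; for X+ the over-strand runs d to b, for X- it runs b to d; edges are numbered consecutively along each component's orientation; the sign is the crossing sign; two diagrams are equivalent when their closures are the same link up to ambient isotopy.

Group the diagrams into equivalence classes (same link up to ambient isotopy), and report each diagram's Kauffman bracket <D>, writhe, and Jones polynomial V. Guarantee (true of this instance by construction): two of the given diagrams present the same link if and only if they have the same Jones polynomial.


equivalence classes: {D1, D3, D4, D5, D6} | {D2}
D1 (bracket -A^-6 + A^-2 - A^2 + 2A^6 - A^10 + A^14; 10 crossings at w = +6): V = q - q^2 + 2q^3 - q^4 + q^5 - q^6
V(D2) = q + q^3 - q^4  (w +4, c 12, <D> = -A^-4 + 1 + A^8)
V(D3) = q - q^2 + 2q^3 - q^4 + q^5 - q^6  [12 crossings, <D> = -A^-12 + A^-8 - A^-4 + 2 - A^4 + A^8, w = +4]
V(D4) = q - q^2 + 2q^3 - q^4 + q^5 - q^6  [12 crossings, <D> = -A^-12 + A^-8 - A^-4 + 2 - A^4 + A^8, w = +4]
V(D5) = q - q^2 + 2q^3 - q^4 + q^5 - q^6  (w +6, c 12, <D> = -A^-6 + A^-2 - A^2 + 2A^6 - A^10 + A^14)
V(D6) = q - q^2 + 2q^3 - q^4 + q^5 - q^6  (w +4, c 10, <D> = -A^-12 + A^-8 - A^-4 + 2 - A^4 + A^8)
observation: 2 classes among 6 diagrams; unequal V(q) rules out equality


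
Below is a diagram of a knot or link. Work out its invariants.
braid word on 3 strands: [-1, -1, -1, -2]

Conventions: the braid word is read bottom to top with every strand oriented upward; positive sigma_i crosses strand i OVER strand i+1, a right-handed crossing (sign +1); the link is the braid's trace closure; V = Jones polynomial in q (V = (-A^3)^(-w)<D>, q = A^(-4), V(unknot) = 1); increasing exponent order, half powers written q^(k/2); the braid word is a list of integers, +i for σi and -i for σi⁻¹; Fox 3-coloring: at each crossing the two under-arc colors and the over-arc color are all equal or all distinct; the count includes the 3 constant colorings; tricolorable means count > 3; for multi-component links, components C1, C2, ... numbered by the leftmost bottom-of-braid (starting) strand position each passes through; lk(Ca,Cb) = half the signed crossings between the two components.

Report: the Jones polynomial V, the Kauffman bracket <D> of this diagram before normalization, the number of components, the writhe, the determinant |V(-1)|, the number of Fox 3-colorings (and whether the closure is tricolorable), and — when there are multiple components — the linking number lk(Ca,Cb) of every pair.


Jones polynomial: V(q) = -q^-4 + q^-3 + q^-1
<D> = A^-8 + 1 - A^4; writhe -4
components 1, writhe -4 (4 crossings)
3-colorings: 9 of 3^4, det 3 — tricolorable
note: det 3 = |V(-1)|; divisible by 3, so tricolorable


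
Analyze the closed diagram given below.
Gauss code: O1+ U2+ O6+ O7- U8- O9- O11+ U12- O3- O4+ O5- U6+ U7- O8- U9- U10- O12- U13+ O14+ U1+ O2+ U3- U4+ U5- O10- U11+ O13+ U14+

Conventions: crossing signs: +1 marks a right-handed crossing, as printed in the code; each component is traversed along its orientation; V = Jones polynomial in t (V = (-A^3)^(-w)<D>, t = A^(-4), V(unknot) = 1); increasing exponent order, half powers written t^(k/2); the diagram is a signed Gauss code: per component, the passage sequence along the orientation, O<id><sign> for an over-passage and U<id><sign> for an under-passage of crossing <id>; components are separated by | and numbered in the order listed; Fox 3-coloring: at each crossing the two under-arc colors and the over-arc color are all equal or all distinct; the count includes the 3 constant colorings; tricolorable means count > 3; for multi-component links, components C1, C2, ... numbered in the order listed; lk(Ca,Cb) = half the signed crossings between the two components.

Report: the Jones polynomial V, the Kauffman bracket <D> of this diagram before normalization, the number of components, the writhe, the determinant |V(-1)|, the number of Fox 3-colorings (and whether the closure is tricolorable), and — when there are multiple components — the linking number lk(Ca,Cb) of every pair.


V(t) = -t^-4 + t^-3 - t^-2 + 2t^-1 - 1 + 2t - t^2 + t^3 - t^4
bracket: -A^-16 + A^-12 - A^-8 + 2A^-4 - 1 + 2A^4 - A^8 + A^12 - A^16, w = 0
1 component, writhe 0, over 14 crossings
det 11, colorings 3 of 3^14 — not tricolorable
observation: det 11 = |V(-1)|; not divisible by 3, so not tricolorable


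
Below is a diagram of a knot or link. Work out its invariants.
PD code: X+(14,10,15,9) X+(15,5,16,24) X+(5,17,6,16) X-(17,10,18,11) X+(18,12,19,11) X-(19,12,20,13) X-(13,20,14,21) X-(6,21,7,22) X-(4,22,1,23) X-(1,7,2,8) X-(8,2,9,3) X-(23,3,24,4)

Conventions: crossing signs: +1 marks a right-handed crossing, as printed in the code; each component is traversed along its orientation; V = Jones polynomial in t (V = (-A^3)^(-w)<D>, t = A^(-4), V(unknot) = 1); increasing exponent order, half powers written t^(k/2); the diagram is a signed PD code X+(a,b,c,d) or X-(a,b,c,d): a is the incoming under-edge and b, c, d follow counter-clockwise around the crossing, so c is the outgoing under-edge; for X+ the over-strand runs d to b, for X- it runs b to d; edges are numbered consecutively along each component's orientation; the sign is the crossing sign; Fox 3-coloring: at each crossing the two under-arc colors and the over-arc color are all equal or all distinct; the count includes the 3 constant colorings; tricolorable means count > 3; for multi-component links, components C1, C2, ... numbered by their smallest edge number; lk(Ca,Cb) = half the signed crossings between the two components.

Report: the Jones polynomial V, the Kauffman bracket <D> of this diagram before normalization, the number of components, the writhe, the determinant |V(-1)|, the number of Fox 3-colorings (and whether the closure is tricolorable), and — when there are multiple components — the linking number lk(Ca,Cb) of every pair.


Jones polynomial: V(t) = -2t^(-11/2) + 2t^(-9/2) - 2t^(-7/2) + 2t^(-5/2) - 2t^(-3/2) + t^(-1/2) - t^(1/2)
<D> = -A^-14 + A^-10 - 2A^-6 + 2A^-2 - 2A^2 + 2A^6 - 2A^10; writhe -4
components 2, writhe -4 (12 crossings)
linking number lk(C1,C2) = -2
3-colorings: 9 of 3^12, det 12 — tricolorable
note: w = -4 (over 12 crossings) is diagram-only; (-A^3)^(4) removes it from V


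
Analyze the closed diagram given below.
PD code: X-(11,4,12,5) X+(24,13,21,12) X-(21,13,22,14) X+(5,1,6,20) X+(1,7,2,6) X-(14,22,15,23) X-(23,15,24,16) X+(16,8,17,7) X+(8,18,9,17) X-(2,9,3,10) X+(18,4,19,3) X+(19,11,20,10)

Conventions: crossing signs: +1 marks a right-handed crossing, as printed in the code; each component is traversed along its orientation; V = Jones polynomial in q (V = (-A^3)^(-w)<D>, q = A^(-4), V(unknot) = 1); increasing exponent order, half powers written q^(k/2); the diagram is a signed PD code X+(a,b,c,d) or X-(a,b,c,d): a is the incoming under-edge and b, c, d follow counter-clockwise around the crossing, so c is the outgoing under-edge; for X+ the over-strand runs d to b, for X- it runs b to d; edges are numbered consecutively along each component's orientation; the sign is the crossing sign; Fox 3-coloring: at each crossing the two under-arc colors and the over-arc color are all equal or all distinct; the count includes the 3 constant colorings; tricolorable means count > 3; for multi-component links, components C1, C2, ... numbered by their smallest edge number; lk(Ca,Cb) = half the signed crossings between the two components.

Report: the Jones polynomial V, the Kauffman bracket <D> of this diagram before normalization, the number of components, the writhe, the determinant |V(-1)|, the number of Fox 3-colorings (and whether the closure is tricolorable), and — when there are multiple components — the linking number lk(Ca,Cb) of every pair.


Jones polynomial: V(q) = -2q^(-3/2) + 2q^(-1/2) - 5q^(1/2) + 5q^(3/2) - 5q^(5/2) + 5q^(7/2) - 3q^(9/2) + 2q^(11/2) - q^(13/2)
<D> = -A^-20 + 2A^-16 - 3A^-12 + 5A^-8 - 5A^-4 + 5 - 5A^4 + 2A^8 - 2A^12; writhe +2
components 2, writhe +2 (12 crossings)
linking number lk(C1,C2) = -1
3-colorings: 9 of 3^12, det 30 — tricolorable
note: the 1 component pair carries total linking -1


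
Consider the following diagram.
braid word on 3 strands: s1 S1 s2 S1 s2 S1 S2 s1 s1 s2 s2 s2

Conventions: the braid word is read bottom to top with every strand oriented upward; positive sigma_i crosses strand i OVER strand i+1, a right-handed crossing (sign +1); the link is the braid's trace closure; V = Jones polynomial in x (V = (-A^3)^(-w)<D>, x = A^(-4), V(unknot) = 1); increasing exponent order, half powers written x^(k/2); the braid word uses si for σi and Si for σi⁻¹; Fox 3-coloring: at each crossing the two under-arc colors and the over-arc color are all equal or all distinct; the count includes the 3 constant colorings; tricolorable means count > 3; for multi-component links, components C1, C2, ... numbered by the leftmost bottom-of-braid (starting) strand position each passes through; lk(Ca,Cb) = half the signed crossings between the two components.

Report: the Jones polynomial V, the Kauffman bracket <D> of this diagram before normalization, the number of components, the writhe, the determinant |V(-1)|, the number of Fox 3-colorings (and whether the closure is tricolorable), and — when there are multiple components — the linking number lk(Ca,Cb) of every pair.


Jones polynomial: V(x) = 1 - x + 3x^2 - 3x^3 + 3x^4 - 4x^5 + 3x^6 - 2x^7 + x^8
<D> = A^-20 - 2A^-16 + 3A^-12 - 4A^-8 + 3A^-4 - 3 + 3A^4 - A^8 + A^12; writhe +4
components 1, writhe +4 (12 crossings)
3-colorings: 9 of 3^12, det 21 — tricolorable
note: free reduction leaves σ2 σ1⁻¹ σ2 σ1⁻¹ σ2⁻¹ σ1 σ1 σ2 σ2 σ2 of the original 12 letters


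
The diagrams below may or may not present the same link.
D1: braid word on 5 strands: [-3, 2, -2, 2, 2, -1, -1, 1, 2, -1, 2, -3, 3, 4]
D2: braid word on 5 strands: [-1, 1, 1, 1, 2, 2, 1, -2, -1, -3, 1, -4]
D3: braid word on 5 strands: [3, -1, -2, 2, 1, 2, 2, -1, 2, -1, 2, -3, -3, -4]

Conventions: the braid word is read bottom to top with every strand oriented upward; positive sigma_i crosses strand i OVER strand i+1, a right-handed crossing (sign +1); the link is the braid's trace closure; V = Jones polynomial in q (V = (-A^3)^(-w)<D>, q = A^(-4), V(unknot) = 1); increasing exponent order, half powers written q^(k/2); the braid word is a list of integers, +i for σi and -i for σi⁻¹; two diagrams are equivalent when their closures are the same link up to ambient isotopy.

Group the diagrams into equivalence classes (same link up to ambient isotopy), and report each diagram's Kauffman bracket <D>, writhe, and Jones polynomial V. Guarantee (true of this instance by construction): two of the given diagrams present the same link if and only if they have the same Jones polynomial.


grouping into links: {D1, D3} | {D2}
V(D1) = q^-1 - 1 + 2q - 2q^2 + 2q^3 - 2q^4 + q^5  (w +2, c 14, <D> = A^-14 - 2A^-10 + 2A^-6 - 2A^-2 + 2A^2 - A^6 + A^10)
D2 (bracket -A^-18 + A^-14 - A^-10 + 2A^-6 - A^-2 + A^2; 12 crossings at w = +2): V = q - q^2 + 2q^3 - q^4 + q^5 - q^6
V(D3) = q^-1 - 1 + 2q - 2q^2 + 2q^3 - 2q^4 + q^5  [14 crossings, <D> = A^-20 - 2A^-16 + 2A^-12 - 2A^-8 + 2A^-4 - 1 + A^4, w = 0]
why: 2 classes among 3 diagrams; unequal V(q) rules out equality


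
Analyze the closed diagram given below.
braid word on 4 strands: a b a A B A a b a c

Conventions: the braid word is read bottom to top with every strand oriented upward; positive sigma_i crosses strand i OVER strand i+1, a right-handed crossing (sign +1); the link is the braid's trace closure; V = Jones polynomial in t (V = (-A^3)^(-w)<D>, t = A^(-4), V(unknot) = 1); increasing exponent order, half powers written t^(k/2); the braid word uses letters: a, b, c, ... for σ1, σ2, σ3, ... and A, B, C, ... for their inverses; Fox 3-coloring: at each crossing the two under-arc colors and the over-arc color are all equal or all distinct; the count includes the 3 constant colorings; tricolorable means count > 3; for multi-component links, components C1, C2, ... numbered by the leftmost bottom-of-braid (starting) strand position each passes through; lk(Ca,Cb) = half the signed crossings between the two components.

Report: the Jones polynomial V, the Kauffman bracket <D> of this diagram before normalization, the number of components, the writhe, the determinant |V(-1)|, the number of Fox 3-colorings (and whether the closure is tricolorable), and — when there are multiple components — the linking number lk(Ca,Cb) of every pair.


Jones polynomial: V(t) = -t^(1/2) - t^(5/2)
<D> = -A^2 - A^10; writhe +4
components 2, writhe +4 (10 crossings)
linking number lk(C1,C2) = +1
3-colorings: 3 of 3^10, det 2 — not tricolorable
note: det 2 = |V(-1)|; not divisible by 3, so not tricolorable


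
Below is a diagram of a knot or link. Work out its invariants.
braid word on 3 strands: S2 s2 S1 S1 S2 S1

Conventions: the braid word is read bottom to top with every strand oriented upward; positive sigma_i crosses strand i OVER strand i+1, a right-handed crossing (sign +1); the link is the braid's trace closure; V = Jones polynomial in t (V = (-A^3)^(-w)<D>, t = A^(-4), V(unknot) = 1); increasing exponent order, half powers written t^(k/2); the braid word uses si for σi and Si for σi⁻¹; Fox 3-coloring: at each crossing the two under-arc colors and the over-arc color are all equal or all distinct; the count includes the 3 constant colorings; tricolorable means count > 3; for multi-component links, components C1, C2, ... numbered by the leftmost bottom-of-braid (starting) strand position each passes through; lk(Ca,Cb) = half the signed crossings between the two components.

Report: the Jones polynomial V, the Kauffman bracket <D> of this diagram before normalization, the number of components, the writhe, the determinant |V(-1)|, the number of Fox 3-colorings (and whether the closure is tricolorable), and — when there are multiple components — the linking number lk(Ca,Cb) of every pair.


V = -t^-4 + t^-3 + t^-1
<D> = A^-8 + 1 - A^4 (w = -4)
1 component over 6 crossings, w = -4
9 Fox colorings among 3^6, |V(-1)| = 3: tricolorable
why: free reduction leaves σ1⁻¹ σ1⁻¹ σ2⁻¹ σ1⁻¹ of the original 6 letters
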